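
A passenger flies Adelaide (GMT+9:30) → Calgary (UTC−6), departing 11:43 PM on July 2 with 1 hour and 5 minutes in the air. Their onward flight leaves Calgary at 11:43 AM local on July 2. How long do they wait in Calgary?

Convert departure to UTC: 11:43 PM − 9:30 = 2:13 PM UTC on Jul 2.
Add 1 hour 5 minutes flight time → 3:18 PM UTC.
Calgary is UTC−6:00, so local arrival = 3:18 PM − 6:00 = 9:18 AM on Jul 2.
Layover = 11:43 AM − 9:18 AM = 2 hours 25 minutes.

2 hours 25 minutes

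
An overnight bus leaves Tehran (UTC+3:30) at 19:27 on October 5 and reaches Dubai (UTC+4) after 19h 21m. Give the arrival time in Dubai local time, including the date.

15:18 on October 6

Dubai is 0:30 ahead of Tehran.
After 19 hours 21 minutes it is 14:48 (Oct 6) in Tehran.
Shift by the zone difference: 14:48 + 0:30 = 15:18 on Oct 6 in Dubai.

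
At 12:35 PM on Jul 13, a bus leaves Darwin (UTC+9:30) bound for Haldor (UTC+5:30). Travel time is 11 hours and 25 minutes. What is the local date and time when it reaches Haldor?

Convert departure to UTC: 12:35 PM − 9:30 = 3:05 AM UTC on Jul 13.
Add 11 hours 25 minutes travel time → 2:30 PM UTC.
Haldor is UTC+5:30, so local arrival = 2:30 PM + 5:30 = 8:00 PM on Jul 13.

8:00 PM on July 13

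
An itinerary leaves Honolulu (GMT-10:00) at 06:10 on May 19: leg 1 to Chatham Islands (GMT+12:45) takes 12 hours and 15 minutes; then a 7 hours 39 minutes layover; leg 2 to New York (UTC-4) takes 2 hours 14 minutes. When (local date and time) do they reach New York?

Convert departure to UTC: 06:10 + 10:00 = 16:10 UTC on May 19.
Add 12 hours 15 minutes leg 1 → 04:25 UTC (May 20).
Add 7 hours and 39 minutes layover in Chatham Islands → 12:04 UTC.
Add 2 hours 14 minutes leg 2 → 14:18 UTC.
New York is UTC−4:00, so local arrival = 14:18 − 4:00 = 10:18 on May 20.

10:18 on May 20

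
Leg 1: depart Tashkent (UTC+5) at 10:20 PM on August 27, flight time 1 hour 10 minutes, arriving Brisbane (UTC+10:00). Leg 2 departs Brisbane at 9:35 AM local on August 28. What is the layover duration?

5 hours 5 minutes

Convert departure to UTC: 10:20 PM − 5:00 = 5:20 PM UTC on Aug 27.
Add 1 hour and 10 minutes flight time → 6:30 PM UTC.
Brisbane is UTC+10:00, so local arrival = 6:30 PM + 10:00 = 4:30 AM on Aug 28.
Layover = 9:35 AM − 4:30 AM = 5 hours 5 minutes.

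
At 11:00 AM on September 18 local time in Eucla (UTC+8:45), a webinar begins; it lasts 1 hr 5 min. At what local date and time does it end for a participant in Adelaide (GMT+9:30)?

12:50 PM on September 18

Convert start to UTC: 11:00 AM − 8:45 = 2:15 AM UTC on Sep 18.
Add 1 hour 5 minutes duration → 3:20 AM UTC.
Adelaide is UTC+9:30, so local end time = 3:20 AM + 9:30 = 12:50 PM on Sep 18.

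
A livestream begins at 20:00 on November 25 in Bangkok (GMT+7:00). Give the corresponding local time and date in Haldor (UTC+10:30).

23:30 on Nov 25

In UTC: 20:00 − 7:00 = 13:00 on Nov 25.
Haldor is UTC+10:30: 13:00 + 10:30 = 23:30 on Nov 25.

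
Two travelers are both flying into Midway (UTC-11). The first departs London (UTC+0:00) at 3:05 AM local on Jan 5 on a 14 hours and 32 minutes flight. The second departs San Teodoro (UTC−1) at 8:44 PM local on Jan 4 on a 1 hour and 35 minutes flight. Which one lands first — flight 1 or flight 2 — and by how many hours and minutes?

Flight 1 departs at 3:05 AM UTC (Jan 5).
+14 hours 32 minutes → arrive 5:37 PM UTC on Jan 5.
Flight 2 in UTC: 8:44 PM + 1:00 = 9:44 PM on Jan 4.
+1 hour and 35 minutes → arrive 11:19 PM UTC on Jan 4.
Flight 2 lands earlier by 18 hours 18 minutes.

the second, by 18 hours 18 minutes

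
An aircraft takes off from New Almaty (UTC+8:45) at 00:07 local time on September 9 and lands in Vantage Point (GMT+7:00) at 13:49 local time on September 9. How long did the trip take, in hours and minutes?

Departure in UTC: 00:07 − 8:45 = 15:22 on Sep 8.
Arrival in UTC: 13:49 − 7:00 = 06:49 on Sep 9.
Elapsed = 06:49 − 15:22 (+1 day) = 15 hours 27 minutes.

15 hours 27 minutes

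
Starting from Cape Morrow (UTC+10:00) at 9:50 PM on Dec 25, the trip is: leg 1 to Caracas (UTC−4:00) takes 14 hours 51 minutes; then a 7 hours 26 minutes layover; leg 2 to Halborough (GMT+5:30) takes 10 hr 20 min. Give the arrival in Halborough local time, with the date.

Convert departure to UTC: 9:50 PM − 10:00 = 11:50 AM UTC on Dec 25.
Add 14 hours 51 minutes leg 1 → 2:41 AM UTC (Dec 26).
Add 7 hours 26 minutes layover in Caracas → 10:07 AM UTC.
Add 10 hours 20 minutes leg 2 → 8:27 PM UTC.
Halborough is UTC+5:30, so local arrival = 8:27 PM + 5:30 = 1:57 AM on Dec 27.

1:57 AM on Dec 27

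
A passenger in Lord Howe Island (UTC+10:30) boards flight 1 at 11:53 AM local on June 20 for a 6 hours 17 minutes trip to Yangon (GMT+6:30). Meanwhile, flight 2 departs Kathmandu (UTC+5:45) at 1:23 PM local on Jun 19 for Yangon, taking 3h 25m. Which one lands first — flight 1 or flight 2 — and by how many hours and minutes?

Flight 1 in UTC: 11:53 AM − 10:30 = 1:23 AM on Jun 20.
+6 hours and 17 minutes → arrive 7:40 AM UTC on Jun 20.
Flight 2 in UTC: 1:23 PM − 5:45 = 7:38 AM on Jun 19.
+3 hours and 25 minutes → arrive 11:03 AM UTC on Jun 19.
Flight 2 lands earlier by 20 hours 37 minutes.

the second, by 20 hours 37 minutes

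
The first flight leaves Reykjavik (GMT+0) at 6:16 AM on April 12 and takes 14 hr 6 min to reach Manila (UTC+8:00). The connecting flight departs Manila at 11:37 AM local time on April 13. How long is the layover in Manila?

Reykjavik is at UTC+0, so departure is already 6:16 AM UTC on Apr 12.
Add 14 hours 6 minutes flight time → 8:22 PM UTC.
Manila is UTC+8:00, so local arrival = 8:22 PM + 8:00 = 4:22 AM on Apr 13.
Layover = 11:37 AM − 4:22 AM = 7 hours 15 minutes.

7 hours 15 minutes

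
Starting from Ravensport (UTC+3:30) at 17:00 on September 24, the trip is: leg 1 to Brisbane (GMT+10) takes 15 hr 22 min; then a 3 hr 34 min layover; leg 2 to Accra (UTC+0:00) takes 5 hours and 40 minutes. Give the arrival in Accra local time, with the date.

14:06 on September 25

Convert departure to UTC: 17:00 − 3:30 = 13:30 UTC on Sep 24.
Add 15 hours 22 minutes leg 1 → 04:52 UTC (Sep 25).
Add 3 hours and 34 minutes layover in Brisbane → 08:26 UTC.
Add 5 hours 40 minutes leg 2 → 14:06 UTC.
Accra is UTC+0, so local arrival is the same: 14:06 on Sep 25.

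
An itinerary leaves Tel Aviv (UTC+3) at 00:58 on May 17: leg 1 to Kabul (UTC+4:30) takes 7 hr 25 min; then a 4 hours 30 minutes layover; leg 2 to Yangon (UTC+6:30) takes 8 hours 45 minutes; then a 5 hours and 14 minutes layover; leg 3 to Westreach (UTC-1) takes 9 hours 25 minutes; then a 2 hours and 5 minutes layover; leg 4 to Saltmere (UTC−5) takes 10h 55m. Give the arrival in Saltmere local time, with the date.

Convert departure to UTC: 00:58 − 3:00 = 21:58 UTC on May 16.
Add 7 hours and 25 minutes leg 1 → 05:23 UTC (May 17).
Add 4 hours 30 minutes layover in Kabul → 09:53 UTC.
Add 8 hours and 45 minutes leg 2 → 18:38 UTC.
Add 5 hours and 14 minutes layover in Yangon → 23:52 UTC.
Add 9 hours 25 minutes leg 3 → 09:17 UTC (May 18).
Add 2 hours and 5 minutes layover in Westreach → 11:22 UTC.
Add 10 hours 55 minutes leg 4 → 22:17 UTC.
Saltmere is UTC−5:00, so local arrival = 22:17 − 5:00 = 17:17 on May 18.

17:17 on May 18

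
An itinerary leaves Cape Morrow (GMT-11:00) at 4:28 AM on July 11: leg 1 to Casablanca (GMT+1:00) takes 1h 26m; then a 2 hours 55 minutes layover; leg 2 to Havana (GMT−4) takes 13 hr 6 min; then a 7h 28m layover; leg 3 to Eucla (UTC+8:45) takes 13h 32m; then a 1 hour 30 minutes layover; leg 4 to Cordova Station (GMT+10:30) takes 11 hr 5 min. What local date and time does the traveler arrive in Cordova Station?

5:00 AM on July 14

Convert departure to UTC: 4:28 AM + 11:00 = 3:28 PM UTC on Jul 11.
Add 1 hour 26 minutes leg 1 → 4:54 PM UTC.
Add 2 hours and 55 minutes layover in Casablanca → 7:49 PM UTC.
Add 13 hours and 6 minutes leg 2 → 8:55 AM UTC (Jul 12).
Add 7 hours and 28 minutes layover in Havana → 4:23 PM UTC.
Add 13 hours 32 minutes leg 3 → 5:55 AM UTC (Jul 13).
Add 1 hour 30 minutes layover in Eucla → 7:25 AM UTC.
Add 11 hours 5 minutes leg 4 → 6:30 PM UTC.
Cordova Station is UTC+10:30, so local arrival = 6:30 PM + 10:30 = 5:00 AM on Jul 14.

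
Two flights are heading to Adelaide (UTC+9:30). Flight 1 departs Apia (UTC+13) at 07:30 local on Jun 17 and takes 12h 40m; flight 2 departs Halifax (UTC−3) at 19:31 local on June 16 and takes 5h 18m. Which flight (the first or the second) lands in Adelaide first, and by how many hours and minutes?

Flight 1 in UTC: 07:30 − 13:00 = 18:30 on Jun 16.
+12 hours 40 minutes → arrive 07:10 UTC on Jun 17.
Flight 2 in UTC: 19:31 + 3:00 = 22:31 on Jun 16.
+5 hours and 18 minutes → arrive 03:49 UTC on Jun 17.
Flight 2 lands earlier by 3 hours 21 minutes.

the second, by 3 hours 21 minutes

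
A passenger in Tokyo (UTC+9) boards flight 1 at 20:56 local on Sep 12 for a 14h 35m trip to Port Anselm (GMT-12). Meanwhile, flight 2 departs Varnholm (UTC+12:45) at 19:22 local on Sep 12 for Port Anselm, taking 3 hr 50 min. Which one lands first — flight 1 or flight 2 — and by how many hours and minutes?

Flight 1 in UTC: 20:56 − 9:00 = 11:56 on Sep 12.
+14 hours and 35 minutes → arrive 02:31 UTC on Sep 13.
Flight 2 in UTC: 19:22 − 12:45 = 06:37 on Sep 12.
+3 hours 50 minutes → arrive 10:27 UTC on Sep 12.
Flight 2 lands earlier by 16 hours 4 minutes.

the second, by 16 hours 4 minutes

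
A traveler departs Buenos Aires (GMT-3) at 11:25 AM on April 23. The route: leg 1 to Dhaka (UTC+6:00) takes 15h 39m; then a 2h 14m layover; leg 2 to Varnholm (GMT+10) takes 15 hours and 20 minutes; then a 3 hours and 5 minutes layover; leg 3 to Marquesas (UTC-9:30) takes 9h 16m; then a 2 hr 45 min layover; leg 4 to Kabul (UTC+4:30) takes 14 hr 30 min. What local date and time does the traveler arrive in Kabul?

Convert departure to UTC: 11:25 AM + 3:00 = 2:25 PM UTC on Apr 23.
Add 15 hours 39 minutes leg 1 → 6:04 AM UTC (Apr 24).
Add 2 hours and 14 minutes layover in Dhaka → 8:18 AM UTC.
Add 15 hours and 20 minutes leg 2 → 11:38 PM UTC.
Add 3 hours and 5 minutes layover in Varnholm → 2:43 AM UTC (Apr 25).
Add 9 hours and 16 minutes leg 3 → 11:59 AM UTC.
Add 2 hours 45 minutes layover in Marquesas → 2:44 PM UTC.
Add 14 hours and 30 minutes leg 4 → 5:14 AM UTC (Apr 26).
Kabul is UTC+4:30, so local arrival = 5:14 AM + 4:30 = 9:44 AM on Apr 26.

9:44 AM on Apr 26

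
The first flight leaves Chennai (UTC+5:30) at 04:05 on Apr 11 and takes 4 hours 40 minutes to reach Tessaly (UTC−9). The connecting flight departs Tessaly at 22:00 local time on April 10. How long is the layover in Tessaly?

3 hours 45 minutes

Convert departure to UTC: 04:05 − 5:30 = 22:35 UTC on Apr 10.
Add 4 hours and 40 minutes flight time → 03:15 UTC (Apr 11).
Tessaly is UTC−9:00, so local arrival = 03:15 − 9:00 = 18:15 on Apr 10.
Layover = 22:00 − 18:15 = 3 hours 45 minutes.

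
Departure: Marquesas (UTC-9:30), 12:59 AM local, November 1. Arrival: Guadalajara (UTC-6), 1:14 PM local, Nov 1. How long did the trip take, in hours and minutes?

8 hours 45 minutes

Departure in UTC: 12:59 AM + 9:30 = 10:29 AM on Nov 1.
Arrival in UTC: 1:14 PM + 6:00 = 7:14 PM on Nov 1.
Elapsed = 7:14 PM − 10:29 AM = 8 hours 45 minutes.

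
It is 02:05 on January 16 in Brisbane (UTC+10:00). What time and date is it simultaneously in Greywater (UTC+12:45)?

In UTC: 02:05 − 10:00 = 16:05 on Jan 15.
Greywater is UTC+12:45: 16:05 + 12:45 = 04:50 on Jan 16.

04:50 on Jan 16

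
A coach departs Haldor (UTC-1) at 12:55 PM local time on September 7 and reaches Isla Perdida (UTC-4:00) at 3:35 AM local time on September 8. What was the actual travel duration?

17 hours 40 minutes

Departure in UTC: 12:55 PM + 1:00 = 1:55 PM on Sep 7.
Arrival in UTC: 3:35 AM + 4:00 = 7:35 AM on Sep 8.
Elapsed = 7:35 AM − 1:55 PM (+1 day) = 17 hours 40 minutes.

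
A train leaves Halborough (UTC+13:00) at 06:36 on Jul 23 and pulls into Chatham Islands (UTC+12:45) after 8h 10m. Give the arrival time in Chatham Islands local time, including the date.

Convert departure to UTC: 06:36 − 13:00 = 17:36 UTC on Jul 22.
Add 8 hours and 10 minutes travel time → 01:46 UTC (Jul 23).
Chatham Islands is UTC+12:45, so local arrival = 01:46 + 12:45 = 14:31 on Jul 23.

14:31 on July 23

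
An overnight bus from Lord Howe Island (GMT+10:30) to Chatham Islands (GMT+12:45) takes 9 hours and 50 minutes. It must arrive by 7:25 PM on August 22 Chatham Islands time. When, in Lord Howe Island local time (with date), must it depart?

Target arrival in UTC: 7:25 PM − 12:45 = 6:40 AM on Aug 22.
Subtract 9 hours and 50 minutes → departure 8:50 PM UTC on Aug 21.
Lord Howe Island is UTC+10:30: 8:50 PM + 10:30 = 7:20 AM on Aug 22.

7:20 AM on August 22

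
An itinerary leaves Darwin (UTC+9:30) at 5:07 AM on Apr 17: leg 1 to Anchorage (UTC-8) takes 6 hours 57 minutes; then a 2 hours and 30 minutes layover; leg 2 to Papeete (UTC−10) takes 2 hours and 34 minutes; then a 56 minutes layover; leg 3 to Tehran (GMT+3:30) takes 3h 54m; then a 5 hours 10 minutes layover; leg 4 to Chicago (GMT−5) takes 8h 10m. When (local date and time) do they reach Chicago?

Convert departure to UTC: 5:07 AM − 9:30 = 7:37 PM UTC on Apr 16.
Add 6 hours and 57 minutes leg 1 → 2:34 AM UTC (Apr 17).
Add 2 hours 30 minutes layover in Anchorage → 5:04 AM UTC.
Add 2 hours and 34 minutes leg 2 → 7:38 AM UTC.
Add 56 minutes layover in Papeete → 8:34 AM UTC.
Add 3 hours and 54 minutes leg 3 → 12:28 PM UTC.
Add 5 hours and 10 minutes layover in Tehran → 5:38 PM UTC.
Add 8 hours and 10 minutes leg 4 → 1:48 AM UTC (Apr 18).
Chicago is UTC−5:00, so local arrival = 1:48 AM − 5:00 = 8:48 PM on Apr 17.

8:48 PM on April 17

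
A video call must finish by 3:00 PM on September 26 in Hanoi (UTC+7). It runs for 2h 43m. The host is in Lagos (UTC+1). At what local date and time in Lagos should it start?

Target end time in UTC: 3:00 PM − 7:00 = 8:00 AM on Sep 26.
Subtract 2 hours and 43 minutes → start 5:17 AM UTC on Sep 26.
Lagos is UTC+1:00: 5:17 AM + 1:00 = 6:17 AM on Sep 26.

6:17 AM on September 26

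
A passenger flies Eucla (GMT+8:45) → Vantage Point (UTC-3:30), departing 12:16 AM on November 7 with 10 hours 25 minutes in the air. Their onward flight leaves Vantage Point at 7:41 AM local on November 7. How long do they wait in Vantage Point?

Convert departure to UTC: 12:16 AM − 8:45 = 3:31 PM UTC on Nov 6.
Add 10 hours and 25 minutes flight time → 1:56 AM UTC (Nov 7).
Vantage Point is UTC−3:30, so local arrival = 1:56 AM − 3:30 = 10:26 PM on Nov 6.
Layover = 7:41 AM − 10:26 PM (+1 day) = 9 hours 15 minutes.

9 hours 15 minutes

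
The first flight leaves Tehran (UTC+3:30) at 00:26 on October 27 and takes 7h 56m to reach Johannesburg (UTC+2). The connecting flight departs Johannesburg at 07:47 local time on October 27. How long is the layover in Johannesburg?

Convert departure to UTC: 00:26 − 3:30 = 20:56 UTC on Oct 26.
Add 7 hours and 56 minutes flight time → 04:52 UTC (Oct 27).
Johannesburg is UTC+2:00, so local arrival = 04:52 + 2:00 = 06:52 on Oct 27.
Layover = 07:47 − 06:52 = 55 minutes.

55 minutes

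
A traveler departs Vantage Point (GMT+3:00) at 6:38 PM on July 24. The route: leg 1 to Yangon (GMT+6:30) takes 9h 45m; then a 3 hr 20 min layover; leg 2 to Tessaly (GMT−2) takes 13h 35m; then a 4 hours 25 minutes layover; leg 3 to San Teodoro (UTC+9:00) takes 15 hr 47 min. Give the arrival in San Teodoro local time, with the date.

Convert departure to UTC: 6:38 PM − 3:00 = 3:38 PM UTC on Jul 24.
Add 9 hours and 45 minutes leg 1 → 1:23 AM UTC (Jul 25).
Add 3 hours and 20 minutes layover in Yangon → 4:43 AM UTC.
Add 13 hours 35 minutes leg 2 → 6:18 PM UTC.
Add 4 hours 25 minutes layover in Tessaly → 10:43 PM UTC.
Add 15 hours and 47 minutes leg 3 → 2:30 PM UTC (Jul 26).
San Teodoro is UTC+9:00, so local arrival = 2:30 PM + 9:00 = 11:30 PM on Jul 26.

11:30 PM on July 26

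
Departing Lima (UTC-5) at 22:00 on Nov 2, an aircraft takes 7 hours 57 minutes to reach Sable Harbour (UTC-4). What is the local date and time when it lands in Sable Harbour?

Convert departure to UTC: 22:00 + 5:00 = 03:00 UTC on Nov 3.
Add 7 hours 57 minutes travel time → 10:57 UTC.
Sable Harbour is UTC−4:00, so local arrival = 10:57 − 4:00 = 06:57 on Nov 3.

06:57 on November 3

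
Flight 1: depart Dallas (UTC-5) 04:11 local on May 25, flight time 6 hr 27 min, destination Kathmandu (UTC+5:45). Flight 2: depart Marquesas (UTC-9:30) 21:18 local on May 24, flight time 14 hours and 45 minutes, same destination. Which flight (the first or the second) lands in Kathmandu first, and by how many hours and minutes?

Flight 1 in UTC: 04:11 + 5:00 = 09:11 on May 25.
+6 hours 27 minutes → arrive 15:38 UTC on May 25.
Flight 2 in UTC: 21:18 + 9:30 = 06:48 on May 25.
+14 hours and 45 minutes → arrive 21:33 UTC on May 25.
Flight 1 lands earlier by 5 hours 55 minutes.

the first, by 5 hours 55 minutes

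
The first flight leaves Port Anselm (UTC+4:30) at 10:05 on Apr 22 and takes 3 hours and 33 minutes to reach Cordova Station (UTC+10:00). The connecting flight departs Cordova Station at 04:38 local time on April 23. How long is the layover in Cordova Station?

9 hours 30 minutes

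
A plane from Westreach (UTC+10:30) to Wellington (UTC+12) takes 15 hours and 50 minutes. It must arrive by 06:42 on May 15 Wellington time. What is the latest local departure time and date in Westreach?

Target arrival in UTC: 06:42 − 12:00 = 18:42 on May 14.
Subtract 15 hours 50 minutes → departure 02:52 UTC on May 14.
Westreach is UTC+10:30: 02:52 + 10:30 = 13:22 on May 14.

13:22 on May 14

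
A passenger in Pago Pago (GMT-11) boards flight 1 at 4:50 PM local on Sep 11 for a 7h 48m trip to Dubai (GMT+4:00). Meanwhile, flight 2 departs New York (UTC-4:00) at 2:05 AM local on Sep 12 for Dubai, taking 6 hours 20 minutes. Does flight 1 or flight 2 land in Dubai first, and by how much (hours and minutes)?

the first, by 47 minutes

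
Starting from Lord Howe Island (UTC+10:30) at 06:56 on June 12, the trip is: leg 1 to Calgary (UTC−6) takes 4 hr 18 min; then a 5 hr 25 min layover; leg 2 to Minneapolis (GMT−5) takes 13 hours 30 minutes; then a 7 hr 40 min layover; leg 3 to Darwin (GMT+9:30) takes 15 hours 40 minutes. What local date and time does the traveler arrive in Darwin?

Convert departure to UTC: 06:56 − 10:30 = 20:26 UTC on Jun 11.
Add 4 hours and 18 minutes leg 1 → 00:44 UTC (Jun 12).
Add 5 hours 25 minutes layover in Calgary → 06:09 UTC.
Add 13 hours 30 minutes leg 2 → 19:39 UTC.
Add 7 hours and 40 minutes layover in Minneapolis → 03:19 UTC (Jun 13).
Add 15 hours 40 minutes leg 3 → 18:59 UTC.
Darwin is UTC+9:30, so local arrival = 18:59 + 9:30 = 04:29 on Jun 14.

04:29 on June 14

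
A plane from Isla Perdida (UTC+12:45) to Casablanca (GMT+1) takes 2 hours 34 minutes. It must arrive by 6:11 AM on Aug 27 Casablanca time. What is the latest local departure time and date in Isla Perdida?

3:22 PM on August 27

Target arrival in UTC: 6:11 AM − 1:00 = 5:11 AM on Aug 27.
Subtract 2 hours and 34 minutes → departure 2:37 AM UTC on Aug 27.
Isla Perdida is UTC+12:45: 2:37 AM + 12:45 = 3:22 PM on Aug 27.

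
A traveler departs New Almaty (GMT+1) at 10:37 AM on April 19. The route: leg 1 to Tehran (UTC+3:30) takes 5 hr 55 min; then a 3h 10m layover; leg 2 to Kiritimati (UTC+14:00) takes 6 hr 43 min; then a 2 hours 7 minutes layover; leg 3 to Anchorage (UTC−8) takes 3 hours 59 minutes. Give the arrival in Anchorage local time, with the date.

Convert departure to UTC: 10:37 AM − 1:00 = 9:37 AM UTC on Apr 19.
Add 5 hours and 55 minutes leg 1 → 3:32 PM UTC.
Add 3 hours and 10 minutes layover in Tehran → 6:42 PM UTC.
Add 6 hours and 43 minutes leg 2 → 1:25 AM UTC (Apr 20).
Add 2 hours 7 minutes layover in Kiritimati → 3:32 AM UTC.
Add 3 hours 59 minutes leg 3 → 7:31 AM UTC.
Anchorage is UTC−8:00, so local arrival = 7:31 AM − 8:00 = 11:31 PM on Apr 19.

11:31 PM on April 19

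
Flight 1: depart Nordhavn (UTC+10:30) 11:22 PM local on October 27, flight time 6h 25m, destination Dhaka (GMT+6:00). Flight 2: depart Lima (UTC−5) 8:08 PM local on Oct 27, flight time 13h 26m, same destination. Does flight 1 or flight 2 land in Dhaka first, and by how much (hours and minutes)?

the first, by 19 hours 17 minutes

Flight 1 in UTC: 11:22 PM − 10:30 = 12:52 PM on Oct 27.
+6 hours 25 minutes → arrive 7:17 PM UTC on Oct 27.
Flight 2 in UTC: 8:08 PM + 5:00 = 1:08 AM on Oct 28.
+13 hours 26 minutes → arrive 2:34 PM UTC on Oct 28.
Flight 1 lands earlier by 19 hours 17 minutes.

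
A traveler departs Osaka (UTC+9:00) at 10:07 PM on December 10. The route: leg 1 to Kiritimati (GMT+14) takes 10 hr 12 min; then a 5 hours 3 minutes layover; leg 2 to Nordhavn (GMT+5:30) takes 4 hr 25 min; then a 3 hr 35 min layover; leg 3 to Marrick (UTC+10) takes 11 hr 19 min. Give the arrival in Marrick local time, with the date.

9:41 AM on December 12

Convert departure to UTC: 10:07 PM − 9:00 = 1:07 PM UTC on Dec 10.
Add 10 hours and 12 minutes leg 1 → 11:19 PM UTC.
Add 5 hours 3 minutes layover in Kiritimati → 4:22 AM UTC (Dec 11).
Add 4 hours 25 minutes leg 2 → 8:47 AM UTC.
Add 3 hours 35 minutes layover in Nordhavn → 12:22 PM UTC.
Add 11 hours and 19 minutes leg 3 → 11:41 PM UTC.
Marrick is UTC+10:00, so local arrival = 11:41 PM + 10:00 = 9:41 AM on Dec 12.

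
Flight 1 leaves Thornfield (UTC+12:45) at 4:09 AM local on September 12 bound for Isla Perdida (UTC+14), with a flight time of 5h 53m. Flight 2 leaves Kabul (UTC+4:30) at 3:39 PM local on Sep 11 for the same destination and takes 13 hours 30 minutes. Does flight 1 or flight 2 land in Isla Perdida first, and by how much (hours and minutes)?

Flight 1 in UTC: 4:09 AM − 12:45 = 3:24 PM on Sep 11.
+5 hours 53 minutes → arrive 9:17 PM UTC on Sep 11.
Flight 2 in UTC: 3:39 PM − 4:30 = 11:09 AM on Sep 11.
+13 hours and 30 minutes → arrive 12:39 AM UTC on Sep 12.
Flight 1 lands earlier by 3 hours 22 minutes.

the first, by 3 hours 22 minutes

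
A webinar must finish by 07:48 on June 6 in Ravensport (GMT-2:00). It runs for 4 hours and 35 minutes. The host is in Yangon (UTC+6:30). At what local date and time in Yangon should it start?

11:43 on June 6

Target end time in UTC: 07:48 + 2:00 = 09:48 on Jun 6.
Subtract 4 hours and 35 minutes → start 05:13 UTC on Jun 6.
Yangon is UTC+6:30: 05:13 + 6:30 = 11:43 on Jun 6.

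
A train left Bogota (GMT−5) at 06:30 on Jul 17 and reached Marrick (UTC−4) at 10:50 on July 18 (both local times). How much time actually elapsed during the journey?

Departure in UTC: 06:30 + 5:00 = 11:30 on Jul 17.
Arrival in UTC: 10:50 + 4:00 = 14:50 on Jul 18.
Elapsed = 14:50 − 11:30 (+1 day) = 27 hours 20 minutes.

27 hours 20 minutes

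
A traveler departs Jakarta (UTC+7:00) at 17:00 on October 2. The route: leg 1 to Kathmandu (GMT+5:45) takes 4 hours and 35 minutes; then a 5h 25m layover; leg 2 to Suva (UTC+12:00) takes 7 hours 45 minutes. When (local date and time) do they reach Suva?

15:45 on Oct 3

Convert departure to UTC: 17:00 − 7:00 = 10:00 UTC on Oct 2.
Add 4 hours 35 minutes leg 1 → 14:35 UTC.
Add 5 hours 25 minutes layover in Kathmandu → 20:00 UTC.
Add 7 hours 45 minutes leg 2 → 03:45 UTC (Oct 3).
Suva is UTC+12:00, so local arrival = 03:45 + 12:00 = 15:45 on Oct 3.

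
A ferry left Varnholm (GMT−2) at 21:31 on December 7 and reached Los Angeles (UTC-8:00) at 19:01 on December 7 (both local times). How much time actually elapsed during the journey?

3 hours 30 minutes

Departure in UTC: 21:31 + 2:00 = 23:31 on Dec 7.
Arrival in UTC: 19:01 + 8:00 = 03:01 on Dec 8.
Elapsed = 03:01 − 23:31 (+1 day) = 3 hours 30 minutes.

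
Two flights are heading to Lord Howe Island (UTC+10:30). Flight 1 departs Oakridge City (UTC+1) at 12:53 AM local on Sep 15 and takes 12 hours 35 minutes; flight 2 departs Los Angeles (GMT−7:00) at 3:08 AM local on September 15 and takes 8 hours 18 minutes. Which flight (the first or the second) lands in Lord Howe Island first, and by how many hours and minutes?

the first, by 5 hours 58 minutes

Flight 1 in UTC: 12:53 AM − 1:00 = 11:53 PM on Sep 14.
+12 hours 35 minutes → arrive 12:28 PM UTC on Sep 15.
Flight 2 in UTC: 3:08 AM + 7:00 = 10:08 AM on Sep 15.
+8 hours and 18 minutes → arrive 6:26 PM UTC on Sep 15.
Flight 1 lands earlier by 5 hours 58 minutes.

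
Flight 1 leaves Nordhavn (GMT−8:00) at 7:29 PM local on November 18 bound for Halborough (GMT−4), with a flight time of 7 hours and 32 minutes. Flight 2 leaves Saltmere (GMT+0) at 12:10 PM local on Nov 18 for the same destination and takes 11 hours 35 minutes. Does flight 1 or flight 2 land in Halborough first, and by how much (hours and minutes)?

Flight 1 in UTC: 7:29 PM + 8:00 = 3:29 AM on Nov 19.
+7 hours and 32 minutes → arrive 11:01 AM UTC on Nov 19.
Flight 2 departs at 12:10 PM UTC (Nov 18).
+11 hours and 35 minutes → arrive 11:45 PM UTC on Nov 18.
Flight 2 lands earlier by 11 hours 16 minutes.

the second, by 11 hours 16 minutes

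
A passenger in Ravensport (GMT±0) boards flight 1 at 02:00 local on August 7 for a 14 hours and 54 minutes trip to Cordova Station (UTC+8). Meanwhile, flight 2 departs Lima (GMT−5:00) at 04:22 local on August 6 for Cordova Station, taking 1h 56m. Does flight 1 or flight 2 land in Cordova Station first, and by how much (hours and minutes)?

Flight 1 departs at 02:00 UTC (Aug 7).
+14 hours and 54 minutes → arrive 16:54 UTC on Aug 7.
Flight 2 in UTC: 04:22 + 5:00 = 09:22 on Aug 6.
+1 hour 56 minutes → arrive 11:18 UTC on Aug 6.
Flight 2 lands earlier by 29 hours 36 minutes.

the second, by 29 hours 36 minutes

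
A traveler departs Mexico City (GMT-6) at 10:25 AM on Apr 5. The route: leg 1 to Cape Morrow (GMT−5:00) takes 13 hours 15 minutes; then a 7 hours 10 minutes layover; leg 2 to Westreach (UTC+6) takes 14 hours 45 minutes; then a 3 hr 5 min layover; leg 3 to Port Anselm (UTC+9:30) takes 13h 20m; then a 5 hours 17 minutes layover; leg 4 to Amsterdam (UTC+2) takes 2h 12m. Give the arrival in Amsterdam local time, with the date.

Convert departure to UTC: 10:25 AM + 6:00 = 4:25 PM UTC on Apr 5.
Add 13 hours and 15 minutes leg 1 → 5:40 AM UTC (Apr 6).
Add 7 hours and 10 minutes layover in Cape Morrow → 12:50 PM UTC.
Add 14 hours and 45 minutes leg 2 → 3:35 AM UTC (Apr 7).
Add 3 hours 5 minutes layover in Westreach → 6:40 AM UTC.
Add 13 hours and 20 minutes leg 3 → 8:00 PM UTC.
Add 5 hours and 17 minutes layover in Port Anselm → 1:17 AM UTC (Apr 8).
Add 2 hours 12 minutes leg 4 → 3:29 AM UTC.
Amsterdam is UTC+2:00, so local arrival = 3:29 AM + 2:00 = 5:29 AM on Apr 8.

5:29 AM on Apr 8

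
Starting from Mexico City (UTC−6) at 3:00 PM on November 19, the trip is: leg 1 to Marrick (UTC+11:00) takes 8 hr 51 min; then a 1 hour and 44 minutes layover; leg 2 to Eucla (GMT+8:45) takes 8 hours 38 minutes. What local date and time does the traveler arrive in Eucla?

Convert departure to UTC: 3:00 PM + 6:00 = 9:00 PM UTC on Nov 19.
Add 8 hours 51 minutes leg 1 → 5:51 AM UTC (Nov 20).
Add 1 hour and 44 minutes layover in Marrick → 7:35 AM UTC.
Add 8 hours 38 minutes leg 2 → 4:13 PM UTC.
Eucla is UTC+8:45, so local arrival = 4:13 PM + 8:45 = 12:58 AM on Nov 21.

12:58 AM on Nov 21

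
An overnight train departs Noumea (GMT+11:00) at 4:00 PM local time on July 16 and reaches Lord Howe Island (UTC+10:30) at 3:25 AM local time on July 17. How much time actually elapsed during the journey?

11 hours 55 minutes

Departure in UTC: 4:00 PM − 11:00 = 5:00 AM on Jul 16.
Arrival in UTC: 3:25 AM − 10:30 = 4:55 PM on Jul 16.
Elapsed = 4:55 PM − 5:00 AM = 11 hours 55 minutes.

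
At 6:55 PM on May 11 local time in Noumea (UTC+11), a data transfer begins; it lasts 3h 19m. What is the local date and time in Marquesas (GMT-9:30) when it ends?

1:44 AM on May 11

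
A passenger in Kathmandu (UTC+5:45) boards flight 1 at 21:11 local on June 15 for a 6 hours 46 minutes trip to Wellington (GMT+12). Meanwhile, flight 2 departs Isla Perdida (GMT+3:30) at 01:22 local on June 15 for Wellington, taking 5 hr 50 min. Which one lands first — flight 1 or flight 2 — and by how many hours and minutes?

Flight 1 in UTC: 21:11 − 5:45 = 15:26 on Jun 15.
+6 hours and 46 minutes → arrive 22:12 UTC on Jun 15.
Flight 2 in UTC: 01:22 − 3:30 = 21:52 on Jun 14.
+5 hours 50 minutes → arrive 03:42 UTC on Jun 15.
Flight 2 lands earlier by 18 hours 30 minutes.

the second, by 18 hours 30 minutes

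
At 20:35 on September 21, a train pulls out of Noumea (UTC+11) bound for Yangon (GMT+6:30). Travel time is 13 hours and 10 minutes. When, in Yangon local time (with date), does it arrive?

Convert departure to UTC: 20:35 − 11:00 = 09:35 UTC on Sep 21.
Add 13 hours 10 minutes travel time → 22:45 UTC.
Yangon is UTC+6:30, so local arrival = 22:45 + 6:30 = 05:15 on Sep 22.

05:15 on September 22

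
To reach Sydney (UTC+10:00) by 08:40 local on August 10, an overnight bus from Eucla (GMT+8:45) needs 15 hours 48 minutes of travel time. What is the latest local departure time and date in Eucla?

Target arrival in UTC: 08:40 − 10:00 = 22:40 on Aug 9.
Subtract 15 hours and 48 minutes → departure 06:52 UTC on Aug 9.
Eucla is UTC+8:45: 06:52 + 8:45 = 15:37 on Aug 9.

15:37 on August 9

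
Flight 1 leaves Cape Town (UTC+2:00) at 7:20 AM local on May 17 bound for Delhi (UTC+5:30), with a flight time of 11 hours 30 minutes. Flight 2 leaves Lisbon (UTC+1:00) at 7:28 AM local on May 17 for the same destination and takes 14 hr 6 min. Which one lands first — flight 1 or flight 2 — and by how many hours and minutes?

Flight 1 in UTC: 7:20 AM − 2:00 = 5:20 AM on May 17.
+11 hours and 30 minutes → arrive 4:50 PM UTC on May 17.
Flight 2 in UTC: 7:28 AM − 1:00 = 6:28 AM on May 17.
+14 hours 6 minutes → arrive 8:34 PM UTC on May 17.
Flight 1 lands earlier by 3 hours 44 minutes.

the first, by 3 hours 44 minutes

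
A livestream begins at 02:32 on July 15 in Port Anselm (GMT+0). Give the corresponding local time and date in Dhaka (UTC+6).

Port Anselm is UTC+0 so that is 02:32 UTC.
Dhaka is UTC+6:00: 02:32 + 6:00 = 08:32 on Jul 15.

08:32 on July 15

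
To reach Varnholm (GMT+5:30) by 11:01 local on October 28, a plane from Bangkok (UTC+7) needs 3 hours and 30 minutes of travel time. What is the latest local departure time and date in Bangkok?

Target arrival in UTC: 11:01 − 5:30 = 05:31 on Oct 28.
Subtract 3 hours and 30 minutes → departure 02:01 UTC on Oct 28.
Bangkok is UTC+7:00: 02:01 + 7:00 = 09:01 on Oct 28.

09:01 on Oct 28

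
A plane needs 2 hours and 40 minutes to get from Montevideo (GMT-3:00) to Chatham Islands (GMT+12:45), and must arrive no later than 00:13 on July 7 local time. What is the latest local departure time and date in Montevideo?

Target arrival in UTC: 00:13 − 12:45 = 11:28 on Jul 6.
Subtract 2 hours 40 minutes → departure 08:48 UTC on Jul 6.
Montevideo is UTC−3:00: 08:48 − 3:00 = 05:48 on Jul 6.

05:48 on July 6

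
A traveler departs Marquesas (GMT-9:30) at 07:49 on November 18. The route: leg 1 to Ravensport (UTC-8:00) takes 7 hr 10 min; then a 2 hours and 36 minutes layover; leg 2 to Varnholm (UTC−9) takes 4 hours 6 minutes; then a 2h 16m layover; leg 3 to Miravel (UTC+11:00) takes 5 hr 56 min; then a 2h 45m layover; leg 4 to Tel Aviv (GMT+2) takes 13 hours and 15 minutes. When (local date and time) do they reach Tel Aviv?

09:23 on November 20

Convert departure to UTC: 07:49 + 9:30 = 17:19 UTC on Nov 18.
Add 7 hours and 10 minutes leg 1 → 00:29 UTC (Nov 19).
Add 2 hours 36 minutes layover in Ravensport → 03:05 UTC.
Add 4 hours and 6 minutes leg 2 → 07:11 UTC.
Add 2 hours 16 minutes layover in Varnholm → 09:27 UTC.
Add 5 hours 56 minutes leg 3 → 15:23 UTC.
Add 2 hours 45 minutes layover in Miravel → 18:08 UTC.
Add 13 hours 15 minutes leg 4 → 07:23 UTC (Nov 20).
Tel Aviv is UTC+2:00, so local arrival = 07:23 + 2:00 = 09:23 on Nov 20.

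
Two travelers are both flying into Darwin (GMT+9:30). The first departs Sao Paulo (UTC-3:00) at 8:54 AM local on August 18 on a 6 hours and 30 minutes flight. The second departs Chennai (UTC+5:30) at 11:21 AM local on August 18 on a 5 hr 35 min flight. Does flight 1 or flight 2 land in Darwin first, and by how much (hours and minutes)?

the second, by 6 hours 58 minutes

Flight 1 in UTC: 8:54 AM + 3:00 = 11:54 AM on Aug 18.
+6 hours and 30 minutes → arrive 6:24 PM UTC on Aug 18.
Flight 2 in UTC: 11:21 AM − 5:30 = 5:51 AM on Aug 18.
+5 hours 35 minutes → arrive 11:26 AM UTC on Aug 18.
Flight 2 lands earlier by 6 hours 58 minutes.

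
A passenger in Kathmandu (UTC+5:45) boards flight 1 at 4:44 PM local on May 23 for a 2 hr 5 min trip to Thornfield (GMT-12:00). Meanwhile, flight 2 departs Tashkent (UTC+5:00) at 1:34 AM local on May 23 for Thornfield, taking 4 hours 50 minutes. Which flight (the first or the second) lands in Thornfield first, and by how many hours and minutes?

Flight 1 in UTC: 4:44 PM − 5:45 = 10:59 AM on May 23.
+2 hours 5 minutes → arrive 1:04 PM UTC on May 23.
Flight 2 in UTC: 1:34 AM − 5:00 = 8:34 PM on May 22.
+4 hours 50 minutes → arrive 1:24 AM UTC on May 23.
Flight 2 lands earlier by 11 hours 40 minutes.

the second, by 11 hours 40 minutes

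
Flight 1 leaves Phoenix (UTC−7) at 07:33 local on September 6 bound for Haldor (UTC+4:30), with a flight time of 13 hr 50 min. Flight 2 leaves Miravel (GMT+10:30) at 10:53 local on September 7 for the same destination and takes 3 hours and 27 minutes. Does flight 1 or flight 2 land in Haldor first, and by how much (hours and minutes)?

Flight 1 in UTC: 07:33 + 7:00 = 14:33 on Sep 6.
+13 hours 50 minutes → arrive 04:23 UTC on Sep 7.
Flight 2 in UTC: 10:53 − 10:30 = 00:23 on Sep 7.
+3 hours and 27 minutes → arrive 03:50 UTC on Sep 7.
Flight 2 lands earlier by 33 minutes.

the second, by 33 minutes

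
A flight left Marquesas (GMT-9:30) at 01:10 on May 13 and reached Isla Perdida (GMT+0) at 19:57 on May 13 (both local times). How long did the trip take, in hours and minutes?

9 hours 17 minutes

Departure in UTC: 01:10 + 9:30 = 10:40 on May 13.
Arrival is already UTC: 19:57 on May 13.
Elapsed = 19:57 − 10:40 = 9 hours 17 minutes.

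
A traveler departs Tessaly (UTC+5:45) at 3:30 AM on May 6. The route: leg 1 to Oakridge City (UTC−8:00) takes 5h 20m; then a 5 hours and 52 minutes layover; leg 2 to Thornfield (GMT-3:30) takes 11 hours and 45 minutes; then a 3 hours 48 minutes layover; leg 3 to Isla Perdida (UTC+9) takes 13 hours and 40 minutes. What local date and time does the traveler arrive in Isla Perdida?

11:10 PM on May 7

Convert departure to UTC: 3:30 AM − 5:45 = 9:45 PM UTC on May 5.
Add 5 hours and 20 minutes leg 1 → 3:05 AM UTC (May 6).
Add 5 hours and 52 minutes layover in Oakridge City → 8:57 AM UTC.
Add 11 hours 45 minutes leg 2 → 8:42 PM UTC.
Add 3 hours 48 minutes layover in Thornfield → 12:30 AM UTC (May 7).
Add 13 hours 40 minutes leg 3 → 2:10 PM UTC.
Isla Perdida is UTC+9:00, so local arrival = 2:10 PM + 9:00 = 11:10 PM on May 7.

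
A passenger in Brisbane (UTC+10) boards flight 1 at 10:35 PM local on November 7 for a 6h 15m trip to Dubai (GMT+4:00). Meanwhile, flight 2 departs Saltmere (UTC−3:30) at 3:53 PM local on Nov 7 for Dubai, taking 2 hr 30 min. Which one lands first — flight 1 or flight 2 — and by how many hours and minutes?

Flight 1 in UTC: 10:35 PM − 10:00 = 12:35 PM on Nov 7.
+6 hours 15 minutes → arrive 6:50 PM UTC on Nov 7.
Flight 2 in UTC: 3:53 PM + 3:30 = 7:23 PM on Nov 7.
+2 hours 30 minutes → arrive 9:53 PM UTC on Nov 7.
Flight 1 lands earlier by 3 hours 3 minutes.

the first, by 3 hours 3 minutes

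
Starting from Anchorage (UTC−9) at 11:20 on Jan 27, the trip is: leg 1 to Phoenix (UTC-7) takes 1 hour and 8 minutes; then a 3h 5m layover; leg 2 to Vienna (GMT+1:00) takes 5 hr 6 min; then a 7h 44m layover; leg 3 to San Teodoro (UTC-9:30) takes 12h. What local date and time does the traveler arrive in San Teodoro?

15:53 on January 28

Convert departure to UTC: 11:20 + 9:00 = 20:20 UTC on Jan 27.
Add 1 hour and 8 minutes leg 1 → 21:28 UTC.
Add 3 hours 5 minutes layover in Phoenix → 00:33 UTC (Jan 28).
Add 5 hours 6 minutes leg 2 → 05:39 UTC.
Add 7 hours and 44 minutes layover in Vienna → 13:23 UTC.
Add 12 hours leg 3 → 01:23 UTC (Jan 29).
San Teodoro is UTC−9:30, so local arrival = 01:23 − 9:30 = 15:53 on Jan 28.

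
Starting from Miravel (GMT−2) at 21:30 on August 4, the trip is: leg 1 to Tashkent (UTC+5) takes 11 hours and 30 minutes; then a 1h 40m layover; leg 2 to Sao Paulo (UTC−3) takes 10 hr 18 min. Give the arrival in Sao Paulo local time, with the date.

Convert departure to UTC: 21:30 + 2:00 = 23:30 UTC on Aug 4.
Add 11 hours and 30 minutes leg 1 → 11:00 UTC (Aug 5).
Add 1 hour 40 minutes layover in Tashkent → 12:40 UTC.
Add 10 hours and 18 minutes leg 2 → 22:58 UTC.
Sao Paulo is UTC−3:00, so local arrival = 22:58 − 3:00 = 19:58 on Aug 5.

19:58 on August 5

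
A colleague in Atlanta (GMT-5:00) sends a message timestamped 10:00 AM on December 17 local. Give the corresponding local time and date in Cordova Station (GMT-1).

2:00 PM on December 17

In UTC: 10:00 AM + 5:00 = 3:00 PM on Dec 17.
Cordova Station is UTC−1:00: 3:00 PM − 1:00 = 2:00 PM on Dec 17.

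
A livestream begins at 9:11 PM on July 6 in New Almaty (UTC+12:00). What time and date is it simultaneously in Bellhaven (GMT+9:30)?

In UTC: 9:11 PM − 12:00 = 9:11 AM on Jul 6.
Bellhaven is UTC+9:30: 9:11 AM + 9:30 = 6:41 PM on Jul 6.

6:41 PM on July 6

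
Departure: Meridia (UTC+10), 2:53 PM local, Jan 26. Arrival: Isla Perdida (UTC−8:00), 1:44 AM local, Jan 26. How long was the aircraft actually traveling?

Departure in UTC: 2:53 PM − 10:00 = 4:53 AM on Jan 26.
Arrival in UTC: 1:44 AM + 8:00 = 9:44 AM on Jan 26.
Elapsed = 9:44 AM − 4:53 AM = 4 hours 51 minutes.

4 hours 51 minutes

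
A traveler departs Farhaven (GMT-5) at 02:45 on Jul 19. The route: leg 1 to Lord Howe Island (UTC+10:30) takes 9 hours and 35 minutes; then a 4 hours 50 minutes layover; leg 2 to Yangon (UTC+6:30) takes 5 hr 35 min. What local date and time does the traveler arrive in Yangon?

Convert departure to UTC: 02:45 + 5:00 = 07:45 UTC on Jul 19.
Add 9 hours 35 minutes leg 1 → 17:20 UTC.
Add 4 hours 50 minutes layover in Lord Howe Island → 22:10 UTC.
Add 5 hours 35 minutes leg 2 → 03:45 UTC (Jul 20).
Yangon is UTC+6:30, so local arrival = 03:45 + 6:30 = 10:15 on Jul 20.

10:15 on Jul 20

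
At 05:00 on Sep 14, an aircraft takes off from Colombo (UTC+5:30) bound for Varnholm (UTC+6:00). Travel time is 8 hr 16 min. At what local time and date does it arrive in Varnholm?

Convert departure to UTC: 05:00 − 5:30 = 23:30 UTC on Sep 13.
Add 8 hours and 16 minutes travel time → 07:46 UTC (Sep 14).
Varnholm is UTC+6:00, so local arrival = 07:46 + 6:00 = 13:46 on Sep 14.

13:46 on Sep 14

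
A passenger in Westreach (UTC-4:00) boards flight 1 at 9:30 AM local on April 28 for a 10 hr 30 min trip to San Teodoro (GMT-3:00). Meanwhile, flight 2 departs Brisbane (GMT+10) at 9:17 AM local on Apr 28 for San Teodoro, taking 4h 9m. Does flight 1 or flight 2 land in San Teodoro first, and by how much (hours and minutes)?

Flight 1 in UTC: 9:30 AM + 4:00 = 1:30 PM on Apr 28.
+10 hours 30 minutes → arrive 12:00 AM UTC on Apr 29.
Flight 2 in UTC: 9:17 AM − 10:00 = 11:17 PM on Apr 27.
+4 hours and 9 minutes → arrive 3:26 AM UTC on Apr 28.
Flight 2 lands earlier by 20 hours 34 minutes.

the second, by 20 hours 34 minutes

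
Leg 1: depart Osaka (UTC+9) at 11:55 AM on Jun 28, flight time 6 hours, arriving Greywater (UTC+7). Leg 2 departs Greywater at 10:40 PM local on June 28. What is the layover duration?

Convert departure to UTC: 11:55 AM − 9:00 = 2:55 AM UTC on Jun 28.
Add 6 hours flight time → 8:55 AM UTC.
Greywater is UTC+7:00, so local arrival = 8:55 AM + 7:00 = 3:55 PM on Jun 28.
Layover = 10:40 PM − 3:55 PM = 6 hours 45 minutes.

6 hours 45 minutes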